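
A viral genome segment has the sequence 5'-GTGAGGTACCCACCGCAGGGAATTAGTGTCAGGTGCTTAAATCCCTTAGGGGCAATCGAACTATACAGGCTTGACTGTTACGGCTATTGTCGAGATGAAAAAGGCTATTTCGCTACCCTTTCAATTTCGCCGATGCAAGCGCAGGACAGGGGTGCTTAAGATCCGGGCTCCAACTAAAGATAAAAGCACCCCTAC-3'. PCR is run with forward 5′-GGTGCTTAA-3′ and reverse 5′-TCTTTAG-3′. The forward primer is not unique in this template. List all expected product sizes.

The forward primer GGTGCTTAA matches the top strand at positions 32–40, 151–159.
The reverse primer's reverse complement is CTAAAGA, matching at positions 174–180.
Each forward site pairs with the reverse site to give a product ending at position 180: sizes 149, 30 bp.

149 bp, 30 bp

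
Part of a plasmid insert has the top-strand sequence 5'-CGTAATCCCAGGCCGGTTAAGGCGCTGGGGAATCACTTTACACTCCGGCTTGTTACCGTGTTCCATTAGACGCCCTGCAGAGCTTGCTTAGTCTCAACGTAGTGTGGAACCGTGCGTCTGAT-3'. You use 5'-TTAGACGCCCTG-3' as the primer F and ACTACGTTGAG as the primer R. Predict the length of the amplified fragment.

Forward primer TTAGACGCCCTG is found on the top strand at positions 66–77.
The reverse primer's reverse complement is CTCAACGTAGT, which matches the template at positions 93–103.
Product length = (reverse-primer end) − (forward-primer start) + 1 = 103 − 66 + 1 = 38 bp.

38 bp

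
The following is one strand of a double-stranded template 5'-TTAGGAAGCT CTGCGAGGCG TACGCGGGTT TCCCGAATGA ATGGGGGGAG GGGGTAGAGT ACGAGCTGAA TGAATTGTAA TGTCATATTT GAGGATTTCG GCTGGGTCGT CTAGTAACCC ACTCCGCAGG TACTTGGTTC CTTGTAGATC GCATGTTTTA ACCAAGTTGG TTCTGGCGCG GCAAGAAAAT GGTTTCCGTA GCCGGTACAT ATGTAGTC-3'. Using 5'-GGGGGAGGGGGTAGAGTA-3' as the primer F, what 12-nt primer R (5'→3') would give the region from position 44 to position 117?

5'-TTACTAGACGAC-3'

The product's 3' end on the top strand is position 117.
The reverse primer anneals to the top strand over positions 106–117, i.e. to GTCGTCTAGTAA.
Its sequence written 5'→3' is the reverse complement: TTACTAGACGAC.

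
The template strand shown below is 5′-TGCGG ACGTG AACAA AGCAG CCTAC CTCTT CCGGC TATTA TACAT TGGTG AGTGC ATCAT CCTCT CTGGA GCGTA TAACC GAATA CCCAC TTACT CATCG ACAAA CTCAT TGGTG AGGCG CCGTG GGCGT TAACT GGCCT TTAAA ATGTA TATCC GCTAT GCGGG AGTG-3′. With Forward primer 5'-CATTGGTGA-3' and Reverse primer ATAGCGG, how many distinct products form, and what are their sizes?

Two products: 118 bp, 53 bp

The forward primer CATTGGTGA matches the top strand at positions 43–51, 108–116.
The reverse primer's reverse complement is CCGCTAT, matching at positions 154–160.
Each forward site pairs with the reverse site to give a product ending at position 160: sizes 118, 53 bp.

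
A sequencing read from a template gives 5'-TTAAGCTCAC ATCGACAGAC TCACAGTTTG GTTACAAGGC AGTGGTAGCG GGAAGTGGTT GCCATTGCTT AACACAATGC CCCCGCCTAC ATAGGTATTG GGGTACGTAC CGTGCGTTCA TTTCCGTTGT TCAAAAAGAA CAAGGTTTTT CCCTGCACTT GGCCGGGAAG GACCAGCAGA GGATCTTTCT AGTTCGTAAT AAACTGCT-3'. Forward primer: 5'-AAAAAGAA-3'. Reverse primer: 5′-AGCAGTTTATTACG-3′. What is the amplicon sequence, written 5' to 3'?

Forward primer AAAAAGAA is found on the top strand at positions 133–140.
Reverse complement of the reverse primer: CGTAATAAACTGCT. This occurs on the top strand at positions 195–208.
The product is the template from position 133 through 208 (76 bp).

5'-AAAAAGAACAAGGTTTTTCCCTGCACTTGGCCGGGAAGGACCAGCAGAGGATCTTTCTAGTTCGTAATAAACTGCT-3'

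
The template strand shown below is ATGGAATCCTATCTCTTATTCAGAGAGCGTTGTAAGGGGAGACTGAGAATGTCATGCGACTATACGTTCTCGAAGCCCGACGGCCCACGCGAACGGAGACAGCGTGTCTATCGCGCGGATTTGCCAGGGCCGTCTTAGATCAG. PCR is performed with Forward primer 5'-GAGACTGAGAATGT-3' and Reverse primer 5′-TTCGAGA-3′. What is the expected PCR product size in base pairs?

36 bp

The forward primer matches the template at positions 39–52.
Reverse complement of the reverse primer: TCTCGAA. This occurs on the top strand at positions 68–74.
The product runs from position 39 to position 74, so its length is 74 − 39 + 1 = 36 bp.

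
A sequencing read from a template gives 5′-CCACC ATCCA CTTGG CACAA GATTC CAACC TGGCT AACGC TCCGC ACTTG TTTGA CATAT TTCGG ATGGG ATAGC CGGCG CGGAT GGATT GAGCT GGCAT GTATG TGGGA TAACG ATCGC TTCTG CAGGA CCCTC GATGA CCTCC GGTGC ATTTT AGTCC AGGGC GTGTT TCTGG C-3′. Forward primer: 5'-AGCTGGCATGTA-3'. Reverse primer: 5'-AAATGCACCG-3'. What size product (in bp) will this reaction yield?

Forward primer AGCTGGCATGTA is found on the top strand at positions 92–103.
The reverse primer's reverse complement is CGGTGCATTT, which matches the template at positions 145–154.
The product runs from position 92 to position 154, so its length is 154 − 92 + 1 = 63 bp.

63 bp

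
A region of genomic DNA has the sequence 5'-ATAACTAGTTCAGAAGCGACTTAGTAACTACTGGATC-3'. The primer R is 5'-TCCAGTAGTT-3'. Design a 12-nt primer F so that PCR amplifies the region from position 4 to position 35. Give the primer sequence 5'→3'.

5'-ACTAGTTCAGAA-3'

The reverse primer's reverse complement AACTACTGGA matches the template at positions 26–35; the product starts at position 4.
The forward primer is identical to the top strand over positions 4–15: ACTAGTTCAGAA.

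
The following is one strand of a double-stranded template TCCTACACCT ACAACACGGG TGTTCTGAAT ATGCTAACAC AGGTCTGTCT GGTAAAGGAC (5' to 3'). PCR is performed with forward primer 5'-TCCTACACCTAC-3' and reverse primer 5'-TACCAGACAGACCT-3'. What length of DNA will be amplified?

54 bp

The forward primer matches the template at positions 1–12.
Taking the reverse complement of TACCAGACAGACCT gives AGGTCTGTCTGGTA, found at positions 41–54 on the template; the primer anneals here to the top strand with its 3' end pointing upstream.
Product length = (reverse-primer end) − (forward-primer start) + 1 = 54 − 1 + 1 = 54 bp.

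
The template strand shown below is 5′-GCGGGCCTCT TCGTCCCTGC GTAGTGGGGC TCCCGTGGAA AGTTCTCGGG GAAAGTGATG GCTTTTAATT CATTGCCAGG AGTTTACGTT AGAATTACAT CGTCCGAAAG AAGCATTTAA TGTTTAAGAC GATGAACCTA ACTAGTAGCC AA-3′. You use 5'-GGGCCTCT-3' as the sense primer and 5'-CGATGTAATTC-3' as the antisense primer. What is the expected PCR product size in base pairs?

The forward primer matches the template at positions 3–10.
Reverse complement of the reverse primer: GAATTACATCG. This occurs on the top strand at positions 92–102.
Amplicon spans positions 3–102: 100 bp.

100 bp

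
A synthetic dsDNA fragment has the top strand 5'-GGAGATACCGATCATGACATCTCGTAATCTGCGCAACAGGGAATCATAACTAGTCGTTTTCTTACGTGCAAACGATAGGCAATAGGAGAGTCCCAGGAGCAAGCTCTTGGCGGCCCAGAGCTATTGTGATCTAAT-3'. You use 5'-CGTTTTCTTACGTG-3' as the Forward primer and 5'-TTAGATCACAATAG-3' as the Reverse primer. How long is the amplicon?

The forward primer matches the template at positions 55–68.
The reverse primer's reverse complement is CTATTGTGATCTAA, which matches the template at positions 121–134.
The product runs from position 55 to position 134, so its length is 134 − 55 + 1 = 80 bp.

80 bp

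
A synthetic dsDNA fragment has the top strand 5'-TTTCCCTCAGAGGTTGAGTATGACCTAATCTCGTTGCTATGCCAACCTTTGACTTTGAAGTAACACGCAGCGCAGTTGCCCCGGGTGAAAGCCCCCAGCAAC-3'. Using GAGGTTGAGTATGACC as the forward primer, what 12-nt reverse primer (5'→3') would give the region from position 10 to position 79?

The product's 3' end on the top strand is position 79.
The reverse primer anneals to the top strand over positions 68–79, i.e. to CAGCGCAGTTGC.
Its sequence written 5'→3' is the reverse complement: GCAACTGCGCTG.

5'-GCAACTGCGCTG-3'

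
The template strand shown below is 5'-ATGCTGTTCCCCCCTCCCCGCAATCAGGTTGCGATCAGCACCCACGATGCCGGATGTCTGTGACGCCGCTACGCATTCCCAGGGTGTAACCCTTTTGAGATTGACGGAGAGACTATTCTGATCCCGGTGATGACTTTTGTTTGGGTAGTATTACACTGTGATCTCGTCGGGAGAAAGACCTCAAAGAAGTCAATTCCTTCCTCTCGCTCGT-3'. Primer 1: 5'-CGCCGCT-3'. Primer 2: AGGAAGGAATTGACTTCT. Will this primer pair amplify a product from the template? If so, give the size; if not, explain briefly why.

Yes — a 139 bp product.

Primer 1 (CGCCGCT) matches the top strand at positions 64–70; it acts as a forward primer.
Primer 2's reverse complement is AGAAGTCAATTCCTTCCT, matching the top strand at positions 185–202; it acts as a reverse primer.
The 3' ends face each other across positions 64–202, giving a 139 bp product.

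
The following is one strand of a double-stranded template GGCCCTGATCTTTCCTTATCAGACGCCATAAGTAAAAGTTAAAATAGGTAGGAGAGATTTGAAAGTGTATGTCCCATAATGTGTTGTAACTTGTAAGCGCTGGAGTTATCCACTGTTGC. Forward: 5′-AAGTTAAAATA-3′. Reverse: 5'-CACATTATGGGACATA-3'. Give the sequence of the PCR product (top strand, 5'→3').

Scanning the template, AAGTTAAAATA occurs at positions 36–46; this primer anneals to the bottom strand there with its 3' end pointing downstream.
Reverse complement of the reverse primer: TATGTCCCATAATGTG. This occurs on the top strand at positions 68–83.
The product is the template from position 36 through 83 (48 bp).

5'-AAGTTAAAATAGGTAGGAGAGATTTGAAAGTGTATGTCCCATAATGTG-3'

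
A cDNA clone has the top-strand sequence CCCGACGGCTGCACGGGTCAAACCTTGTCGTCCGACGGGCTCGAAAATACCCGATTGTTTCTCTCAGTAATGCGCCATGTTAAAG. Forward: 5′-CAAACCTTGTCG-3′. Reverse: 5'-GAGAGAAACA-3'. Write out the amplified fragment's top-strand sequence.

The forward primer matches the template at positions 19–30.
The reverse primer's reverse complement is TGTTTCTCTC, which matches the template at positions 56–65.
The product is the template from position 19 through 65 (47 bp).

5'-CAAACCTTGTCGTCCGACGGGCTCGAAAATACCCGATTGTTTCTCTC-3'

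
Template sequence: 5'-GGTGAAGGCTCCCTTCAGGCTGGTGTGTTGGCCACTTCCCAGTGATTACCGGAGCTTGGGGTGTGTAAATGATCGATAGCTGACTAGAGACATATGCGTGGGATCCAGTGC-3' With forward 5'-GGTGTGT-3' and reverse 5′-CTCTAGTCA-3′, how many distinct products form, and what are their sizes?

The forward primer GGTGTGT matches the top strand at positions 22–28, 60–66.
The reverse primer's reverse complement is TGACTAGAG, matching at positions 81–89.
Each forward site pairs with the reverse site to give a product ending at position 89: sizes 68, 30 bp.

Two products: 68 bp, 30 bp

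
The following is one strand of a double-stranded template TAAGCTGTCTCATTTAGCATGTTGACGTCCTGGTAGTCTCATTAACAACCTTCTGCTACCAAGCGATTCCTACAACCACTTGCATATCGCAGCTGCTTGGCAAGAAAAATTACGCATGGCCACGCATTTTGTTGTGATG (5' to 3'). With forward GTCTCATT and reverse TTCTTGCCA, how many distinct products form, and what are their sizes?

The forward primer GTCTCATT matches the top strand at positions 7–14, 36–43.
The reverse primer's reverse complement is TGGCAAGAA, matching at positions 98–106.
Each forward site pairs with the reverse site to give a product ending at position 106: sizes 100, 71 bp.

Two products: 100 bp, 71 bp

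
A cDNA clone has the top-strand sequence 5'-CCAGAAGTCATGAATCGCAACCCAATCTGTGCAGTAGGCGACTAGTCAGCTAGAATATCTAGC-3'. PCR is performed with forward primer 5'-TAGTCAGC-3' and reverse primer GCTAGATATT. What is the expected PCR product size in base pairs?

21 bp

Forward primer TAGTCAGC is found on the top strand at positions 43–50.
Taking the reverse complement of GCTAGATATT gives AATATCTAGC, found at positions 54–63 on the template; the primer anneals here to the top strand with its 3' end pointing upstream.
The product runs from position 43 to position 63, so its length is 63 − 43 + 1 = 21 bp.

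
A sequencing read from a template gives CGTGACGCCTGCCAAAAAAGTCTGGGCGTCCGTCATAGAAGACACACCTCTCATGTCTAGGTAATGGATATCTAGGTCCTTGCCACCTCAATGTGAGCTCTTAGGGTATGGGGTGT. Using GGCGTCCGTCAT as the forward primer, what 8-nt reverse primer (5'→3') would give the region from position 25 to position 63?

5'-TACCTAGA-3'

The product's 3' end on the top strand is position 63.
The reverse primer anneals to the top strand over positions 56–63, i.e. to TCTAGGTA.
Its sequence written 5'→3' is the reverse complement: TACCTAGA.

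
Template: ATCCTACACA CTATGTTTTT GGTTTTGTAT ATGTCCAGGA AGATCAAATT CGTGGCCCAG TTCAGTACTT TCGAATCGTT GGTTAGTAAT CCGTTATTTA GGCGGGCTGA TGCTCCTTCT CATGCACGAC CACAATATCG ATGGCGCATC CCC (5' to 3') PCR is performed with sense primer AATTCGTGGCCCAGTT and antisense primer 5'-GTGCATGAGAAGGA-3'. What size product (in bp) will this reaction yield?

81 bp

Forward primer AATTCGTGGCCCAGTT is found on the top strand at positions 47–62.
Reverse complement of the reverse primer: TCCTTCTCATGCAC. This occurs on the top strand at positions 114–127.
The product runs from position 47 to position 127, so its length is 127 − 47 + 1 = 81 bp.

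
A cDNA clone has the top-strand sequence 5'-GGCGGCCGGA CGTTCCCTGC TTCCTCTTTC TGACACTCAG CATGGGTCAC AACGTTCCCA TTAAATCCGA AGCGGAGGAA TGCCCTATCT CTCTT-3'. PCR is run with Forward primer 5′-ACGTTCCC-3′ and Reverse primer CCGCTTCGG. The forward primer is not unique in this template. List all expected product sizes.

66 bp, 24 bp

The forward primer ACGTTCCC matches the top strand at positions 10–17, 52–59.
The reverse primer's reverse complement is CCGAAGCGG, matching at positions 67–75.
Each forward site pairs with the reverse site to give a product ending at position 75: sizes 66, 24 bp.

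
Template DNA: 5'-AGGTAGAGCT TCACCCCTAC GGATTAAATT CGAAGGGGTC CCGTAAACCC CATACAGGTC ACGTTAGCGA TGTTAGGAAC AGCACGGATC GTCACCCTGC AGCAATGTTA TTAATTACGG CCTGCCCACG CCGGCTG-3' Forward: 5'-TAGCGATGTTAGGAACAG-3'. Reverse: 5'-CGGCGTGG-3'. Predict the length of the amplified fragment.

69 bp

Forward primer TAGCGATGTTAGGAACAG is found on the top strand at positions 65–82.
The reverse primer's reverse complement is CCACGCCG, which matches the template at positions 126–133.
The product runs from position 65 to position 133, so its length is 133 − 65 + 1 = 69 bp.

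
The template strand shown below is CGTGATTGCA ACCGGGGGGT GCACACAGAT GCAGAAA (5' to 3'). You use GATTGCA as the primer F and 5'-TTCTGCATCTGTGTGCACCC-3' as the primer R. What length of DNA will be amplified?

Scanning the template, GATTGCA occurs at positions 4–10; this primer anneals to the bottom strand there with its 3' end pointing downstream.
The reverse primer's reverse complement is GGGTGCACACAGATGCAGAA, which matches the template at positions 17–36.
Amplicon spans positions 4–36: 33 bp.

33 bp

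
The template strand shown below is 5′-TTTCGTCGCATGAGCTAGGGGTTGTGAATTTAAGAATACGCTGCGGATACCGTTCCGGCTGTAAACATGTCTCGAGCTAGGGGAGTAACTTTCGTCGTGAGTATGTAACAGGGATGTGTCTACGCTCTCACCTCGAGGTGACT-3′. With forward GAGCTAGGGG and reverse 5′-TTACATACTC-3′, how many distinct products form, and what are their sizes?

The forward primer GAGCTAGGGG matches the top strand at positions 12–21, 74–83.
The reverse primer's reverse complement is GAGTATGTAA, matching at positions 99–108.
Each forward site pairs with the reverse site to give a product ending at position 108: sizes 97, 35 bp.

Two products: 97 bp, 35 bp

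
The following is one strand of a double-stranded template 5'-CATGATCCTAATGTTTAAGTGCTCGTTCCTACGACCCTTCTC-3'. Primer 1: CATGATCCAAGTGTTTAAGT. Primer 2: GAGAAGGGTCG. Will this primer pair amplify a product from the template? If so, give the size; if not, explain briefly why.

No product — primer 1 has no binding site in the template.

Primer 1 (CATGATCCAAGTGTTTAAGT) does not match the top strand, and its reverse complement ACTTAAACACTTGGATCATG does not match either.
With no annealing site for primer 1, no amplification occurs.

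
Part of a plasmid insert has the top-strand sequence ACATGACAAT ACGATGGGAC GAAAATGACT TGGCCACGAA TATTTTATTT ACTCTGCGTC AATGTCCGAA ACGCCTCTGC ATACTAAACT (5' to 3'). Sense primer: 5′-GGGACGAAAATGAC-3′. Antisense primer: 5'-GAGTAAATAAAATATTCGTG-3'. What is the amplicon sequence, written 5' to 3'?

5'-GGGACGAAAATGACTTGGCCACGAATATTTTATTTACTC-3'

Scanning the template, GGGACGAAAATGAC occurs at positions 16–29; this primer anneals to the bottom strand there with its 3' end pointing downstream.
Reverse complement of the reverse primer: CACGAATATTTTATTTACTC. This occurs on the top strand at positions 35–54.
The product is the template from position 16 through 54 (39 bp).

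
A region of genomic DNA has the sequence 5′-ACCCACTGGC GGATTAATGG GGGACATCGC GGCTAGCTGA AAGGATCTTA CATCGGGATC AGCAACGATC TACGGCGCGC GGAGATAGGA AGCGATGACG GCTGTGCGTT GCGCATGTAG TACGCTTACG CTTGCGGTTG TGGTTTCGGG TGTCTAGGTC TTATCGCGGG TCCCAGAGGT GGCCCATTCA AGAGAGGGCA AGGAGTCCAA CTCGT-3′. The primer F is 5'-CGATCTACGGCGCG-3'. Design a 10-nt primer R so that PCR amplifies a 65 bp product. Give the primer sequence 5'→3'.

5'-CGTAAGCGTA-3'

The forward primer binds at positions 66–79, so a 65 bp product ends at position 66 + 65 − 1 = 130.
The reverse primer anneals to the top strand over positions 121–130, i.e. to TACGCTTACG.
Its sequence written 5'→3' is the reverse complement: CGTAAGCGTA.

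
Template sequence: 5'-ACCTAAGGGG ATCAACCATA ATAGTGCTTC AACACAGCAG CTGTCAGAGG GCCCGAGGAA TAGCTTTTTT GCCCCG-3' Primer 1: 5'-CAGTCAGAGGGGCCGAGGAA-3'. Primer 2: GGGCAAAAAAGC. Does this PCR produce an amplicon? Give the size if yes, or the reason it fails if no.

No product — primer 1 has no binding site in the template.

Primer 1 (CAGTCAGAGGGGCCGAGGAA) does not match the top strand, and its reverse complement TTCCTCGGCCCCTCTGACTG does not match either.
With no annealing site for primer 1, no amplification occurs.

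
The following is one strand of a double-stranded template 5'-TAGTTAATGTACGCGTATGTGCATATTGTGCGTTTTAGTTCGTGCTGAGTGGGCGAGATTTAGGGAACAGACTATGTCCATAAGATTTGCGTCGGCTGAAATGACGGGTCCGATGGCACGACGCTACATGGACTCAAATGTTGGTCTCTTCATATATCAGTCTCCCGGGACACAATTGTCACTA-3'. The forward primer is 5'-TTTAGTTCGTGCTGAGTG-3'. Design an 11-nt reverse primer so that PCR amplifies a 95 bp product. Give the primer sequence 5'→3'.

5'-TGTAGCGTCGT-3'

The forward primer binds at positions 34–51, so a 95 bp product ends at position 34 + 95 − 1 = 128.
The reverse primer anneals to the top strand over positions 118–128, i.e. to ACGACGCTACA.
Its sequence written 5'→3' is the reverse complement: TGTAGCGTCGT.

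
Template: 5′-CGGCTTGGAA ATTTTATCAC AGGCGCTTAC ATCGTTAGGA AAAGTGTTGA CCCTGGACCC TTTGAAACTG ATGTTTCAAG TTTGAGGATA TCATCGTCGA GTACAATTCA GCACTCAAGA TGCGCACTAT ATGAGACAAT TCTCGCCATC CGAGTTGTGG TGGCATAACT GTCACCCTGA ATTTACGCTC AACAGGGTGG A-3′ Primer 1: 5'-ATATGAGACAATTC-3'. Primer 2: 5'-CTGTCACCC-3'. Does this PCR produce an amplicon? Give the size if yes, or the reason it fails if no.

No product — both primers anneal to the same strand and extend in the same direction.

Primer 1 (ATATGAGACAATTC) matches the top strand at positions 129–142 (3' end points downstream).
Primer 2 (CTGTCACCC) also matches the top strand directly, at positions 169–177 — its reverse complement GGGTGACAG is not present.
Both primers anneal to the bottom strand with 3' ends pointing the same way, so neither can prime synthesis back toward the other.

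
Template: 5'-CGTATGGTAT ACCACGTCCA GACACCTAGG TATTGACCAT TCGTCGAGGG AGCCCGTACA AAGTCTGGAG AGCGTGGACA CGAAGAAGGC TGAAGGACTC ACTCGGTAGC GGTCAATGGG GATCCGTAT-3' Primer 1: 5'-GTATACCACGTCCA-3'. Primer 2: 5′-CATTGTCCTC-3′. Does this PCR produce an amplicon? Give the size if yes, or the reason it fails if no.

Primer 2 (CATTGTCCTC) does not match the top strand, and its reverse complement GAGGACAATG does not match either.
With no annealing site for primer 2, no amplification occurs.

No product — primer 2 has no binding site in the template.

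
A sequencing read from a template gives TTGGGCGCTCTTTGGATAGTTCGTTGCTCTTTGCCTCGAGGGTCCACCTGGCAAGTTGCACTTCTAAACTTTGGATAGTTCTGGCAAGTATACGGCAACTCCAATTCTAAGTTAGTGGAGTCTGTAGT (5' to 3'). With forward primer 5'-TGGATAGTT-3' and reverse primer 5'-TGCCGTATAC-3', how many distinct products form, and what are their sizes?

Two products: 85 bp, 26 bp

The forward primer TGGATAGTT matches the top strand at positions 13–21, 72–80.
The reverse primer's reverse complement is GTATACGGCA, matching at positions 88–97.
Each forward site pairs with the reverse site to give a product ending at position 97: sizes 85, 26 bp.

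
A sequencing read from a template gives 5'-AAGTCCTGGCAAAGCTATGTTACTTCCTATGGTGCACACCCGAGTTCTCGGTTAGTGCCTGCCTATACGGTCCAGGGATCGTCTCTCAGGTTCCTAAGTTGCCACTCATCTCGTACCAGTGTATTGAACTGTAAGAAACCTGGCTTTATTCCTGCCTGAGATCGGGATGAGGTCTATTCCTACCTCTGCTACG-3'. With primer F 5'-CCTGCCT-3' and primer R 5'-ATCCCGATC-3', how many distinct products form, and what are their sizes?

The forward primer CCTGCCT matches the top strand at positions 58–64, 151–157.
The reverse primer's reverse complement is GATCGGGAT, matching at positions 160–168.
Each forward site pairs with the reverse site to give a product ending at position 168: sizes 111, 18 bp.

Two products: 111 bp, 18 bp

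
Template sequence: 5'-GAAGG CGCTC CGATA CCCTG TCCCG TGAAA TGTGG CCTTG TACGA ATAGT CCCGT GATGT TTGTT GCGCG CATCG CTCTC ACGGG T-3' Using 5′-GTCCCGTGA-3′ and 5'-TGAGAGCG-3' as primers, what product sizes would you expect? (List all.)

62 bp, 33 bp

The forward primer GTCCCGTGA matches the top strand at positions 20–28, 49–57.
The reverse primer's reverse complement is CGCTCTCA, matching at positions 74–81.
Each forward site pairs with the reverse site to give a product ending at position 81: sizes 62, 33 bp.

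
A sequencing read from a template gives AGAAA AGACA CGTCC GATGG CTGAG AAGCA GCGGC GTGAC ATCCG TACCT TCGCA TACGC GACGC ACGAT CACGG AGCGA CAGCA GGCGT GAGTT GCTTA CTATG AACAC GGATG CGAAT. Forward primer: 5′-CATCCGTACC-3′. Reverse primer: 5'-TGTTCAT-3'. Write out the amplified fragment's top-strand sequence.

The forward primer matches the template at positions 40–49.
Reverse complement of the reverse primer: ATGAACA. This occurs on the top strand at positions 103–109.
The product is the template from position 40 through 109 (70 bp).

5'-CATCCGTACCTTCGCATACGCGACGCACGATCACGGAGCGACAGCAGGCGTGAGTTGCTTACTATGAACA-3'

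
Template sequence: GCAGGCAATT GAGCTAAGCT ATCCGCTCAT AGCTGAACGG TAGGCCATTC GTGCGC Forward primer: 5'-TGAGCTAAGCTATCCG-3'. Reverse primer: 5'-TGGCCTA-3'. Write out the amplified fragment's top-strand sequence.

5'-TGAGCTAAGCTATCCGCTCATAGCTGAACGGTAGGCCA-3'

Forward primer TGAGCTAAGCTATCCG is found on the top strand at positions 10–25.
Reverse complement of the reverse primer: TAGGCCA. This occurs on the top strand at positions 41–47.
The product is the template from position 10 through 47 (38 bp).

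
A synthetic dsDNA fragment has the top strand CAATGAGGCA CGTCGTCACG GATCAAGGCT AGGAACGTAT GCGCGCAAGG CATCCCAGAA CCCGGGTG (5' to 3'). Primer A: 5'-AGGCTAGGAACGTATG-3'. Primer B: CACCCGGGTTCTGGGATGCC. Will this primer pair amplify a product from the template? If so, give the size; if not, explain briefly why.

Primer A (AGGCTAGGAACGTATG) matches the top strand at positions 26–41; it acts as a forward primer.
Primer B's reverse complement is GGCATCCCAGAACCCGGGTG, matching the top strand at positions 49–68; it acts as a reverse primer.
The 3' ends face each other across positions 26–68, giving a 43 bp product.

Yes — a 43 bp product.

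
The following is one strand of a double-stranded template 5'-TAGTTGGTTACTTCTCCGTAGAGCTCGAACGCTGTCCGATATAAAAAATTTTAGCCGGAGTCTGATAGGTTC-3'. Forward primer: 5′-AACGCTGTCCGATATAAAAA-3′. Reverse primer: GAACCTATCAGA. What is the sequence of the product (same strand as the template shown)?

5'-AACGCTGTCCGATATAAAAAATTTTAGCCGGAGTCTGATAGGTTC-3'

The forward primer matches the template at positions 28–47.
The reverse primer's reverse complement is TCTGATAGGTTC, which matches the template at positions 61–72.
The product is the template from position 28 through 72 (45 bp).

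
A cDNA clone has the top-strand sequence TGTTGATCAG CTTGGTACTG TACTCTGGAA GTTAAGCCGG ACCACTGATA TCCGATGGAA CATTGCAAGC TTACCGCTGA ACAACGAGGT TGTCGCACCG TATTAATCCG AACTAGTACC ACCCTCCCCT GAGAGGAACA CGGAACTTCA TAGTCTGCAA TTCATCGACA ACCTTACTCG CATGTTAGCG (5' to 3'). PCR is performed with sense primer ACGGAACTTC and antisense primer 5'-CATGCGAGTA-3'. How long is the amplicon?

The forward primer matches the template at positions 140–149.
Reverse complement of the reverse primer: TACTCGCATG. This occurs on the top strand at positions 175–184.
Product length = (reverse-primer end) − (forward-primer start) + 1 = 184 − 140 + 1 = 45 bp.

45 bp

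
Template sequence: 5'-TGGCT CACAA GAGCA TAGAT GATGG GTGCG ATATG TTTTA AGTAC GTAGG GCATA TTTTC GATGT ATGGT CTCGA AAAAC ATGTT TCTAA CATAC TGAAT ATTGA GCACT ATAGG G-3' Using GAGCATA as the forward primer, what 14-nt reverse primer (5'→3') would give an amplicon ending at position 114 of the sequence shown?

5'-CTATAGTGCTCAAT-3'

The forward primer binds at positions 11–17; the product's 3' end on the top strand is position 114.
The reverse primer anneals to the top strand over positions 101–114, i.e. to ATTGAGCACTATAG.
Its sequence written 5'→3' is the reverse complement: CTATAGTGCTCAAT.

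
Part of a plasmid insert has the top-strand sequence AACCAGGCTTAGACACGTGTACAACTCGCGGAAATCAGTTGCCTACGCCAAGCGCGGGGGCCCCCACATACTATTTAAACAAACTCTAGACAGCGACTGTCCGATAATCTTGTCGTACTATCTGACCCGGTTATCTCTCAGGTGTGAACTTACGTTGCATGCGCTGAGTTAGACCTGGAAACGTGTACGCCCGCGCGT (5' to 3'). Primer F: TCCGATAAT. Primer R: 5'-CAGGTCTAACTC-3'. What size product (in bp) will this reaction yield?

78 bp

Forward primer TCCGATAAT is found on the top strand at positions 100–108.
Reverse complement of the reverse primer: GAGTTAGACCTG. This occurs on the top strand at positions 166–177.
The product runs from position 100 to position 177, so its length is 177 − 100 + 1 = 78 bp.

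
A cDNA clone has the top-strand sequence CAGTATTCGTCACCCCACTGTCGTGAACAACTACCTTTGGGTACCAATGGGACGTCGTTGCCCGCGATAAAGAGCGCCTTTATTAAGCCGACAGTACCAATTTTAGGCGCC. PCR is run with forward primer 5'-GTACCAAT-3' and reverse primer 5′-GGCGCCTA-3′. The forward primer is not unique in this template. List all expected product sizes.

The forward primer GTACCAAT matches the top strand at positions 41–48, 94–101.
The reverse primer's reverse complement is TAGGCGCC, matching at positions 104–111.
Each forward site pairs with the reverse site to give a product ending at position 111: sizes 71, 18 bp.

71 bp, 18 bp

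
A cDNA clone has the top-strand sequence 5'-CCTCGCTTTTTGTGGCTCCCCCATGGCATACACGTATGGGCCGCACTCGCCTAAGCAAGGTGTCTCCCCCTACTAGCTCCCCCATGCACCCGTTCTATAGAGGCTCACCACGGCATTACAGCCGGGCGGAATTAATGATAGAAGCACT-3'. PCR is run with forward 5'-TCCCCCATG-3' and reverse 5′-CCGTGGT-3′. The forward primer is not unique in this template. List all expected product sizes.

97 bp, 36 bp

The forward primer TCCCCCATG matches the top strand at positions 17–25, 78–86.
The reverse primer's reverse complement is ACCACGG, matching at positions 107–113.
Each forward site pairs with the reverse site to give a product ending at position 113: sizes 97, 36 bp.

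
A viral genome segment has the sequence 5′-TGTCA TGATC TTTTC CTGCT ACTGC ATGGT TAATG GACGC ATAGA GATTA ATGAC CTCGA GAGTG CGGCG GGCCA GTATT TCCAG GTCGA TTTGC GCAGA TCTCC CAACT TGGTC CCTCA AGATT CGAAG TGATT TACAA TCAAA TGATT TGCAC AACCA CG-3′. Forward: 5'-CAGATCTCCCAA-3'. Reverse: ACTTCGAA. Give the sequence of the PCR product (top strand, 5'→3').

Scanning the template, CAGATCTCCCAA occurs at positions 97–108; this primer anneals to the bottom strand there with its 3' end pointing downstream.
Taking the reverse complement of ACTTCGAA gives TTCGAAGT, found at positions 124–131 on the template; the primer anneals here to the top strand with its 3' end pointing upstream.
The product is the template from position 97 through 131 (35 bp).

5'-CAGATCTCCCAACTTGGTCCCTCAAGATTCGAAGT-3'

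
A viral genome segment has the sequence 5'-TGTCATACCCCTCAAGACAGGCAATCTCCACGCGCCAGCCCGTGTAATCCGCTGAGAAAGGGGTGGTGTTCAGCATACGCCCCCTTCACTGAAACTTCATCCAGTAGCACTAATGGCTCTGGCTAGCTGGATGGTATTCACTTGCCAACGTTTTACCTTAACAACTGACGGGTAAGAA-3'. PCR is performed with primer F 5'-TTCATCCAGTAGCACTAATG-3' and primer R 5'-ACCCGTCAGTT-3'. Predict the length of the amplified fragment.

Scanning the template, TTCATCCAGTAGCACTAATG occurs at positions 96–115; this primer anneals to the bottom strand there with its 3' end pointing downstream.
Reverse complement of the reverse primer: AACTGACGGGT. This occurs on the top strand at positions 163–173.
The product runs from position 96 to position 173, so its length is 173 − 96 + 1 = 78 bp.

78 bp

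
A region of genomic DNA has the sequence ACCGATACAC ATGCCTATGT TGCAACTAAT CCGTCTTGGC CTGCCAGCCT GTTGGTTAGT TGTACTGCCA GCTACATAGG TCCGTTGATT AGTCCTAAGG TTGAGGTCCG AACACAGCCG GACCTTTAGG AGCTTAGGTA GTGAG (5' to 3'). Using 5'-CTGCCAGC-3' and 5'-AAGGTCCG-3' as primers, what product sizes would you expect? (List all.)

The forward primer CTGCCAGC matches the top strand at positions 41–48, 65–72.
The reverse primer's reverse complement is CGGACCTT, matching at positions 119–126.
Each forward site pairs with the reverse site to give a product ending at position 126: sizes 86, 62 bp.

86 bp, 62 bp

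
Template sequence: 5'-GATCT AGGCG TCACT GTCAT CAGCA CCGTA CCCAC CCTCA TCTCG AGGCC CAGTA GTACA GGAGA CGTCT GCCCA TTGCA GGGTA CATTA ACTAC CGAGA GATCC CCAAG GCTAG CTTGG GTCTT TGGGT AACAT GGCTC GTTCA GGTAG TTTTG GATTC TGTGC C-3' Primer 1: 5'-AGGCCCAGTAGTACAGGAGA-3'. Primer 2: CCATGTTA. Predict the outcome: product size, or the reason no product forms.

Primer 1 (AGGCCCAGTAGTACAGGAGA) matches the top strand at positions 46–65; it acts as a forward primer.
Primer 2's reverse complement is TAACATGG, matching the top strand at positions 130–137; it acts as a reverse primer.
The 3' ends face each other across positions 46–137, giving a 92 bp product.

Yes — a 92 bp product.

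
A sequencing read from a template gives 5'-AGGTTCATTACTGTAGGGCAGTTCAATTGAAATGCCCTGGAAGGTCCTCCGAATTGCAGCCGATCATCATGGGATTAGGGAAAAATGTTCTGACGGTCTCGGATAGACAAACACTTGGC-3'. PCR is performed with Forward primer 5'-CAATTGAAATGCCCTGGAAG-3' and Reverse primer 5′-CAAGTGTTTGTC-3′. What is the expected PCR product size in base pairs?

94 bp

Forward primer CAATTGAAATGCCCTGGAAG is found on the top strand at positions 24–43.
The reverse primer's reverse complement is GACAAACACTTG, which matches the template at positions 106–117.
Amplicon spans positions 24–117: 94 bp.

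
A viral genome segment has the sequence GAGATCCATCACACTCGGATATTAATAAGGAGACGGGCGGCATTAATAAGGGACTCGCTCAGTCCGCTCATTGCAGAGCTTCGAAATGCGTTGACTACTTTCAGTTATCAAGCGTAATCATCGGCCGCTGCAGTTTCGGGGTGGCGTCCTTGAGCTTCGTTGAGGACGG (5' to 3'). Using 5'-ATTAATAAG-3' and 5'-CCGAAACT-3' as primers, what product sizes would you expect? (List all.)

119 bp, 98 bp

The forward primer ATTAATAAG matches the top strand at positions 21–29, 42–50.
The reverse primer's reverse complement is AGTTTCGG, matching at positions 132–139.
Each forward site pairs with the reverse site to give a product ending at position 139: sizes 119, 98 bp.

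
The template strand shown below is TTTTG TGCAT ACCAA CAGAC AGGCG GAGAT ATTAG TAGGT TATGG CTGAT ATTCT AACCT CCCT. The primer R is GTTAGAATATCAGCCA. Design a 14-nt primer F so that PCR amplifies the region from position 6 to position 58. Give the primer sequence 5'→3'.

5'-TGCATACCAACAGA-3'

The reverse primer's reverse complement TGGCTGATATTCTAAC matches the template at positions 43–58; the product starts at position 6.
The forward primer is identical to the top strand over positions 6–19: TGCATACCAACAGA.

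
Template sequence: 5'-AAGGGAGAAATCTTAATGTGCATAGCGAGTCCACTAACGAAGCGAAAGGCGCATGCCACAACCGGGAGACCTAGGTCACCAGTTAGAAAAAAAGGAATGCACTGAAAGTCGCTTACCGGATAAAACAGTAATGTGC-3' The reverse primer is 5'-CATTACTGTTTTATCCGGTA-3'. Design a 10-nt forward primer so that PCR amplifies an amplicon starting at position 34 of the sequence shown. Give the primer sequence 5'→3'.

5'-CTAACGAAGC-3'

The reverse primer's reverse complement TACCGGATAAAACAGTAATG matches the template at positions 114–133; the product starts at position 34.
The forward primer is identical to the top strand over positions 34–43: CTAACGAAGC.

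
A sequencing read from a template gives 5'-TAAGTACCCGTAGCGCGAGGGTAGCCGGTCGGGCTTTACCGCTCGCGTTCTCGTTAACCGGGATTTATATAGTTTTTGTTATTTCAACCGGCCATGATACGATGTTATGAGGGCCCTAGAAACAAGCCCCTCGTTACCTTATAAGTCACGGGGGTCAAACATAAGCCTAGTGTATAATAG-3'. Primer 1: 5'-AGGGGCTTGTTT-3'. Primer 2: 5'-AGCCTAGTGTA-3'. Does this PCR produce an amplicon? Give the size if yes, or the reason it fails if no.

Primer 1 (AGGGGCTTGTTT) has reverse complement AAACAAGCCCCT, which matches the top strand at positions 120–131; primer 1 anneals to the top strand there with its 3' end pointing upstream toward position 120.
Primer 2 (AGCCTAGTGTA) matches the top strand directly at positions 164–174; it anneals to the bottom strand with its 3' end pointing downstream toward position 174.
The 3' ends diverge (primer 1 extends toward position 1, primer 2 toward position 180), so the primers never converge on a shared product.

No product — the primers' 3' ends point away from each other.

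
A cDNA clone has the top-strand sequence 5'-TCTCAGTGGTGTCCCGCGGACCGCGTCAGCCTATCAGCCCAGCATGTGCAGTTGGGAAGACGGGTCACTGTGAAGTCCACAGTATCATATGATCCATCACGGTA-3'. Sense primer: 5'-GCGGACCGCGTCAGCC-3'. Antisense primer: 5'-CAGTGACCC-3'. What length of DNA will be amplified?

55 bp

Forward primer GCGGACCGCGTCAGCC is found on the top strand at positions 16–31.
Reverse complement of the reverse primer: GGGTCACTG. This occurs on the top strand at positions 62–70.
Amplicon spans positions 16–70: 55 bp.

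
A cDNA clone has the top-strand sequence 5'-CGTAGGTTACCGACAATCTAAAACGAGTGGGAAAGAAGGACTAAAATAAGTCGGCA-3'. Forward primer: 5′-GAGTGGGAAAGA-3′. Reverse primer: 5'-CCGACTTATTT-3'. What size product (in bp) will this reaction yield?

30 bp

The forward primer matches the template at positions 25–36.
Reverse complement of the reverse primer: AAATAAGTCGG. This occurs on the top strand at positions 44–54.
Amplicon spans positions 25–54: 30 bp.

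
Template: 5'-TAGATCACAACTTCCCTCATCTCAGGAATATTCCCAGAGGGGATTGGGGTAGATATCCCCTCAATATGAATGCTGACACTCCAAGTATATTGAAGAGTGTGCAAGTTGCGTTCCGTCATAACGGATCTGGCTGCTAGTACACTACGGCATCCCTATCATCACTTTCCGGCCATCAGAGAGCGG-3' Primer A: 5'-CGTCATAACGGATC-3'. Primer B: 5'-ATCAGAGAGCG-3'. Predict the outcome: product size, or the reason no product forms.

Primer A (CGTCATAACGGATC) matches the top strand at positions 114–127 (3' end points downstream).
Primer B (ATCAGAGAGCG) also matches the top strand directly, at positions 172–182 — its reverse complement CGCTCTCTGAT is not present.
Both primers anneal to the bottom strand with 3' ends pointing the same way, so neither can prime synthesis back toward the other.

No product — both primers anneal to the same strand and extend in the same direction.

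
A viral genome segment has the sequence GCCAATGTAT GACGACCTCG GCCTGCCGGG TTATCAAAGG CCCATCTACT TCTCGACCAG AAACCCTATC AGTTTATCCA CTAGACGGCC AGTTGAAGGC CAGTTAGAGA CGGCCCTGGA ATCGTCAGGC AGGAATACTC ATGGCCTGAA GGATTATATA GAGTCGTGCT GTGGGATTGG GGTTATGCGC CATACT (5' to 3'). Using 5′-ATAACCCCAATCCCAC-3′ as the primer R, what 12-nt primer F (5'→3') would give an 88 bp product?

5'-GCCAGTTAGAGA-3'

The reverse primer's reverse complement GTGGGATTGGGGTTAT matches the template at positions 171–186, so the product ends at position 186.
An 88 bp product then starts at position 186 − 88 + 1 = 99.
The forward primer is identical to the top strand there: GCCAGTTAGAGA.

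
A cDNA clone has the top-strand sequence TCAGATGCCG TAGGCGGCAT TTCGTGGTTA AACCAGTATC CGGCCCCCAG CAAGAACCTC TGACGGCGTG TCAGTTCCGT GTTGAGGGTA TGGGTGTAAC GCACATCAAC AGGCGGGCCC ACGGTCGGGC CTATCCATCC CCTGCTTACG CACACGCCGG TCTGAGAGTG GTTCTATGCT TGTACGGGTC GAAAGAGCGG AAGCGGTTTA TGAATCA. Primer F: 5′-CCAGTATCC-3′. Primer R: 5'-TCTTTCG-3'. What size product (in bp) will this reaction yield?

164 bp

Scanning the template, CCAGTATCC occurs at positions 33–41; this primer anneals to the bottom strand there with its 3' end pointing downstream.
Taking the reverse complement of TCTTTCG gives CGAAAGA, found at positions 190–196 on the template; the primer anneals here to the top strand with its 3' end pointing upstream.
Amplicon spans positions 33–196: 164 bp.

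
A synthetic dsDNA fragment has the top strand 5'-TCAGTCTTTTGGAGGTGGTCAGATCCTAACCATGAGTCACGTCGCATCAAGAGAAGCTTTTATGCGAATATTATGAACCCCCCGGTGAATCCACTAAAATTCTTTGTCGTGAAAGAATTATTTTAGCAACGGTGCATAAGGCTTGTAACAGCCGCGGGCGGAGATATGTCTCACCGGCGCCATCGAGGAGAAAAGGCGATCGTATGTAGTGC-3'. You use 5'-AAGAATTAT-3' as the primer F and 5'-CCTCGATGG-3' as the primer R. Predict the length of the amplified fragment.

The forward primer matches the template at positions 113–121.
Reverse complement of the reverse primer: CCATCGAGG. This occurs on the top strand at positions 180–188.
Amplicon spans positions 113–188: 76 bp.

76 bp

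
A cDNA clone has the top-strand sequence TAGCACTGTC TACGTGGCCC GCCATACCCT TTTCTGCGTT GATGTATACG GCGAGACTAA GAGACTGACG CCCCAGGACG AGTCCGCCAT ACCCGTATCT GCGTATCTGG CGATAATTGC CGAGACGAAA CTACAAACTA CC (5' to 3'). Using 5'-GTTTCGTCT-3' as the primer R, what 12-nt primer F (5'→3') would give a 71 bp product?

The reverse primer's reverse complement AGACGAAAC matches the template at positions 123–131, so the product ends at position 131.
A 71 bp product then starts at position 131 − 71 + 1 = 61.
The forward primer is identical to the top strand there: GAGACTGACGCC.

5'-GAGACTGACGCC-3'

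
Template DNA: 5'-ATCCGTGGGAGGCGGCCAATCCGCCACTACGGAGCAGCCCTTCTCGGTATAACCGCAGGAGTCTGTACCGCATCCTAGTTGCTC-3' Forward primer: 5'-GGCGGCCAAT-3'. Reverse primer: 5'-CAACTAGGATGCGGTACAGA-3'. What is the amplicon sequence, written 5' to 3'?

Scanning the template, GGCGGCCAAT occurs at positions 11–20; this primer anneals to the bottom strand there with its 3' end pointing downstream.
The reverse primer's reverse complement is TCTGTACCGCATCCTAGTTG, which matches the template at positions 62–81.
The product is the template from position 11 through 81 (71 bp).

5'-GGCGGCCAATCCGCCACTACGGAGCAGCCCTTCTCGGTATAACCGCAGGAGTCTGTACCGCATCCTAGTTG-3'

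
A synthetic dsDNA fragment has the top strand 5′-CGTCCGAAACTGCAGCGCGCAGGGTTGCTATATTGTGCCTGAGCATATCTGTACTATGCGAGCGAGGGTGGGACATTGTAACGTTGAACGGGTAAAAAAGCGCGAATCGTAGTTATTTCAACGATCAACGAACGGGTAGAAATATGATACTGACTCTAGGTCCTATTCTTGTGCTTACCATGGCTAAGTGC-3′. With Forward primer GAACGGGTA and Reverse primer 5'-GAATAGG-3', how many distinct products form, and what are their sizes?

Two products: 83 bp, 39 bp

The forward primer GAACGGGTA matches the top strand at positions 86–94, 130–138.
The reverse primer's reverse complement is CCTATTC, matching at positions 162–168.
Each forward site pairs with the reverse site to give a product ending at position 168: sizes 83, 39 bp.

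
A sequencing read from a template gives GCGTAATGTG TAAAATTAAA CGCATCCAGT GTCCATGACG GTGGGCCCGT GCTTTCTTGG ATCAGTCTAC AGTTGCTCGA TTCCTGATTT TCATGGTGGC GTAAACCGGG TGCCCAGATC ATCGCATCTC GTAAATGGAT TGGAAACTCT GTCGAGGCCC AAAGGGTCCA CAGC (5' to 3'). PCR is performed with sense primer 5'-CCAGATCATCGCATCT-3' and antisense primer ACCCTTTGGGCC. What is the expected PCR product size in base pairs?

54 bp

Scanning the template, CCAGATCATCGCATCT occurs at positions 114–129; this primer anneals to the bottom strand there with its 3' end pointing downstream.
The reverse primer's reverse complement is GGCCCAAAGGGT, which matches the template at positions 156–167.
The product runs from position 114 to position 167, so its length is 167 − 114 + 1 = 54 bp.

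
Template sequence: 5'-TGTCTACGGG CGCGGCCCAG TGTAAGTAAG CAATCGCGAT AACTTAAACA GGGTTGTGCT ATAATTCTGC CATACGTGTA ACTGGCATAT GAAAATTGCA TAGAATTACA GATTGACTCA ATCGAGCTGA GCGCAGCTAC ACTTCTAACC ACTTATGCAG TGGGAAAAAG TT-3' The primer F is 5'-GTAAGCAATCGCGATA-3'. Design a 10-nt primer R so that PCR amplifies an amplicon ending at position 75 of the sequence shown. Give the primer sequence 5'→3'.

The forward primer binds at positions 26–41; the product's 3' end on the top strand is position 75.
The reverse primer anneals to the top strand over positions 66–75, i.e. to TCTGCCATAC.
Its sequence written 5'→3' is the reverse complement: GTATGGCAGA.

5'-GTATGGCAGA-3'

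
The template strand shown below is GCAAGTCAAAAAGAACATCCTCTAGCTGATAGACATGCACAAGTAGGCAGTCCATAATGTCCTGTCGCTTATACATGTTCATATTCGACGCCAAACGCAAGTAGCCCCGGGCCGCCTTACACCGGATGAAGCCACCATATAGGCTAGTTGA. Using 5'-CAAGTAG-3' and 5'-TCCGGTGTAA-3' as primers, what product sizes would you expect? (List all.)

87 bp, 29 bp

The forward primer CAAGTAG matches the top strand at positions 40–46, 98–104.
The reverse primer's reverse complement is TTACACCGGA, matching at positions 117–126.
Each forward site pairs with the reverse site to give a product ending at position 126: sizes 87, 29 bp.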